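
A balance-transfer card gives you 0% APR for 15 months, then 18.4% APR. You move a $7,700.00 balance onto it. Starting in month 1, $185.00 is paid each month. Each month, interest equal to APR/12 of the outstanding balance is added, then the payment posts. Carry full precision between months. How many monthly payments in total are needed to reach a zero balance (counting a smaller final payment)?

50 payments

Promo months 1–15 at r₀ = 0%/12 = 0; months 16+ at r₁ = 18.4%/12 = 0.0153333.
After month 15 (no interest yet): B = $7,700.00 − 15·$185.00 = $4,925.00.
Then at r₁ with $185.00/mo: n₂ = −ln(1 − r₁·B/P)/ln(1+r₁) ≈ 34.47 → 35 more payments.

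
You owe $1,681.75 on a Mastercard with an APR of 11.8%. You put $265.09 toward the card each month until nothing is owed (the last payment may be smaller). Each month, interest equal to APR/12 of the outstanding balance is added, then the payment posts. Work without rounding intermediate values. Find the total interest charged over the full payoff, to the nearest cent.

$63.58

Monthly rate r = 11.8%/12 = 0.983333% = 0.00983333.
Payoff takes n = ⌈−ln(1 − rB₀/P)/ln(1+r)⌉ = ⌈6.583⌉ = 7 payments; the last is $154.79.
Total paid = 6·$265.09 + $154.79 = $1,745.33.
Total interest = total paid − principal = $1,745.33 − $1,681.75 = $63.58.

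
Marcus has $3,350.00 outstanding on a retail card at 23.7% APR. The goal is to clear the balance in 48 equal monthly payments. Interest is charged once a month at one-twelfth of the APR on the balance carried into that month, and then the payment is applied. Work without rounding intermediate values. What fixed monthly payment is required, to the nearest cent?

Monthly rate r = 23.7%/12 = 1.975% = 0.01975.
Level-payment amortization: P = B₀·r / (1 − (1+r)^(−n)) = 3350.00·0.01975 / (1 − 1.01975^(−48)).
Denominator 1 − (1+r)^(−48) = 0.608887471.
P = 66.1625 / 0.608887471 ≈ 108.66.

$108.66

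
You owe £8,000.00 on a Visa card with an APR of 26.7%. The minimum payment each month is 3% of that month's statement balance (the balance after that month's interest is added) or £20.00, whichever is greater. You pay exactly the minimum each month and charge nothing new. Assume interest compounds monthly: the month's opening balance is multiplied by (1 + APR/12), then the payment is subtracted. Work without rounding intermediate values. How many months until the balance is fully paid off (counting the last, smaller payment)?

356 months

Monthly rate r = 26.7%/12 = 2.225% = 0.02225.
While 3% of the post-interest balance exceeds £20.00, each month B ← (B·(1+r))·(1 − 0.03), i.e. B shrinks by the factor (1+r)·0.97 = 0.99158.
This holds for months 1–297. Entering month 298 the balance is £649.77; 3% of the post-interest balance is now below £20.00, so the flat £20.00 minimum applies from here.
From month 298 a fixed £20.00 at rate r clears £649.77 in 59 more payments. Total: 297 + 59 = 356 months.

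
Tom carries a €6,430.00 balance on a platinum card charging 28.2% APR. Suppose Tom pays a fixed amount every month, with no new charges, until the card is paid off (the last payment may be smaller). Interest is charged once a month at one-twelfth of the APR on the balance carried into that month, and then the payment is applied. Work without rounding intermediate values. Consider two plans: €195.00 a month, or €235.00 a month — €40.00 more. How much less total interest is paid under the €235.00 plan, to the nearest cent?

Monthly rate r = 28.2%/12 = 2.35% = 0.0235.
At €195.00/mo: n = ⌈−ln(1 − rB₀/P)/ln(1+r)⌉ = 65 payments (last €38.97); total interest = total paid − €6,430.00 = €6,088.97.
At €235.00/mo: 45 payments (last €81.37); total interest €3,991.37.
Interest saved = €6,088.97 − €3,991.37 = €2,097.60.

€2,097.60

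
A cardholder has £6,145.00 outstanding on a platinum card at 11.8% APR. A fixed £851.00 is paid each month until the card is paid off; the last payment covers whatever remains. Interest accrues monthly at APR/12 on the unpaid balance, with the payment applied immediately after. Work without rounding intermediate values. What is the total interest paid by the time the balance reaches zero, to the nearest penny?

Monthly rate r = 11.8%/12 = 0.983333% = 0.00983333.
Payoff takes n = ⌈−ln(1 − rB₀/P)/ln(1+r)⌉ = ⌈7.527⌉ = 8 payments; the last is £449.40.
Total paid = 7·£851.00 + £449.40 = £6,406.40.
Total interest = total paid − principal = £6,406.40 − £6,145.00 = £261.40.

£261.40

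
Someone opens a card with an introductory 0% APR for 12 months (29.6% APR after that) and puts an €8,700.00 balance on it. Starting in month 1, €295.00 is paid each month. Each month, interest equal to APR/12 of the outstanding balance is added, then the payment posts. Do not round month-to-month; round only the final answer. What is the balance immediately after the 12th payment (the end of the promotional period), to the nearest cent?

Promo months 1–12 at r₀ = 0%/12 = 0; months 13+ at r₁ = 29.6%/12 = 0.0246667.
After month 12 (no interest yet): B = €8,700.00 − 12·€295.00 = €5,160.00.

€5,160.00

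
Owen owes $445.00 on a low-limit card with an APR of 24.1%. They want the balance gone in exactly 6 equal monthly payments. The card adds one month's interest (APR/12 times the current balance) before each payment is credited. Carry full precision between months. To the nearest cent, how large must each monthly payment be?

Monthly rate r = 24.1%/12 = 2.00833% = 0.0200833.
Level-payment amortization: P = B₀·r / (1 − (1+r)^(−n)) = 445.00·0.0200833 / (1 − 1.02008^(−6)).
Denominator 1 − (1+r)^(−6) = 0.112463773.
P = 8.93708 / 0.112463773 ≈ 79.47.

$79.47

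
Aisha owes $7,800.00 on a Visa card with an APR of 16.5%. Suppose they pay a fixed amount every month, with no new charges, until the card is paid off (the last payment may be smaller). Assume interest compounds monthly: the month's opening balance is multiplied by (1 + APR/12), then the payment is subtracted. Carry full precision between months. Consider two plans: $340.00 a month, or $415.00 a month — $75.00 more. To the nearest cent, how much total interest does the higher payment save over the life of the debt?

Monthly rate r = 16.5%/12 = 1.375% = 0.01375.
At $340.00/mo: n = ⌈−ln(1 − rB₀/P)/ln(1+r)⌉ = 28 payments (last $255.87); total interest = total paid − $7,800.00 = $1,635.87.
At $415.00/mo: 22 payments (last $371.25); total interest $1,286.25.
Interest saved = $1,635.87 − $1,286.25 = $349.62.

$349.62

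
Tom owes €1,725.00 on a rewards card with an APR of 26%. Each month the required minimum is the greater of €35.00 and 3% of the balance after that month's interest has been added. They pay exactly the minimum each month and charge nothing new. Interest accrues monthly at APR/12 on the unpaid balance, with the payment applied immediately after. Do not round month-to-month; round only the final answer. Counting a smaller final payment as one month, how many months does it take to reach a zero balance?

Monthly rate r = 26%/12 = 2.16667% = 0.0216667.
While 3% of the post-interest balance exceeds €35.00, each month B ← (B·(1+r))·(1 − 0.03), i.e. B shrinks by the factor (1+r)·0.97 = 0.99102.
This holds for months 1–46. Entering month 47 the balance is €1,138.97; 3% of the post-interest balance is now below €35.00, so the flat €35.00 minimum applies from here.
From month 47 a fixed €35.00 at rate r clears €1,138.97 in 57 more payments. Total: 46 + 57 = 103 months.

103 months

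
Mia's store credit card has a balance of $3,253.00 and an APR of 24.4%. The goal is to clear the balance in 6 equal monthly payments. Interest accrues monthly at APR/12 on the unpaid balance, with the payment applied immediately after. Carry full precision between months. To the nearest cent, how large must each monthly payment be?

$581.40

Monthly rate r = 24.4%/12 = 2.03333% = 0.0203333.
Level-payment amortization: P = B₀·r / (1 − (1+r)^(−n)) = 3253.00·0.0203333 / (1 − 1.02033^(−6)).
Denominator 1 − (1+r)^(−6) = 0.113767748.
P = 66.1443 / 0.113767748 ≈ 581.40.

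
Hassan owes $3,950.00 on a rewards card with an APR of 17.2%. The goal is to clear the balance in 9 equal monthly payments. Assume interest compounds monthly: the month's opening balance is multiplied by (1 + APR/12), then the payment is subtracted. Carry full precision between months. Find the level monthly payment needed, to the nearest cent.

$470.94

Monthly rate r = 17.2%/12 = 1.43333% = 0.0143333.
Level-payment amortization: P = B₀·r / (1 − (1+r)^(−n)) = 3950.00·0.0143333 / (1 − 1.01433^(−9)).
Denominator 1 − (1+r)^(−9) = 0.120220737.
P = 56.6167 / 0.120220737 ≈ 470.94.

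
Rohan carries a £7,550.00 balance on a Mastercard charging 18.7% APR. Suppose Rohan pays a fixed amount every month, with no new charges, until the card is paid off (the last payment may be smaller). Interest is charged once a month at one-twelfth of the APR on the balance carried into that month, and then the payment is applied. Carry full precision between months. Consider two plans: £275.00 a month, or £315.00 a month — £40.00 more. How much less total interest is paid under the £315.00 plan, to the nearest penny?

Monthly rate r = 18.7%/12 = 1.55833% = 0.0155833.
At £275.00/mo: n = ⌈−ln(1 − rB₀/P)/ln(1+r)⌉ = 37 payments (last £29.57); total interest = total paid − £7,550.00 = £2,379.57.
At £315.00/mo: 31 payments (last £76.23); total interest £1,976.23.
Interest saved = £2,379.57 − £1,976.23 = £403.34.

£403.34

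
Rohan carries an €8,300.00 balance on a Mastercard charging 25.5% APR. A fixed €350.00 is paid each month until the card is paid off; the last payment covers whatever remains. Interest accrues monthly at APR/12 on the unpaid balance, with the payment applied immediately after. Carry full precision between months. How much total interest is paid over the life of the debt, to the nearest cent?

€3,369.54

Monthly rate r = 25.5%/12 = 2.125% = 0.02125.
Payoff takes n = ⌈−ln(1 − rB₀/P)/ln(1+r)⌉ = ⌈33.339⌉ = 34 payments; the last is €119.54.
Total paid = 33·€350.00 + €119.54 = €11,669.54.
Total interest = total paid − principal = €11,669.54 − €8,300.00 = €3,369.54.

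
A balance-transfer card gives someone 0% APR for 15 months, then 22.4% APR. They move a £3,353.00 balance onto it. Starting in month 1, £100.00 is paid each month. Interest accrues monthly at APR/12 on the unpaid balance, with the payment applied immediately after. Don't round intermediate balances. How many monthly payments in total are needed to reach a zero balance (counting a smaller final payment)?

Promo months 1–15 at r₀ = 0%/12 = 0; months 16+ at r₁ = 22.4%/12 = 0.0186667.
After month 15 (no interest yet): B = £3,353.00 − 15·£100.00 = £1,853.00.
Then at r₁ with £100.00/mo: n₂ = −ln(1 − r₁·B/P)/ln(1+r₁) ≈ 22.95 → 23 more payments.

38 months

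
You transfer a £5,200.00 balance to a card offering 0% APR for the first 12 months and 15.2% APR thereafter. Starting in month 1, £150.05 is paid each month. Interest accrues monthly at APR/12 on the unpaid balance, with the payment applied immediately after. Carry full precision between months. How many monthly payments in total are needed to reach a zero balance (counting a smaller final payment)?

Promo months 1–12 at r₀ = 0%/12 = 0; months 13+ at r₁ = 15.2%/12 = 0.0126667.
After month 12 (no interest yet): B = £5,200.00 − 12·£150.05 = £3,399.40.
Then at r₁ with £150.05/mo: n₂ = −ln(1 − r₁·B/P)/ln(1+r₁) ≈ 26.87 → 27 more payments.

39 months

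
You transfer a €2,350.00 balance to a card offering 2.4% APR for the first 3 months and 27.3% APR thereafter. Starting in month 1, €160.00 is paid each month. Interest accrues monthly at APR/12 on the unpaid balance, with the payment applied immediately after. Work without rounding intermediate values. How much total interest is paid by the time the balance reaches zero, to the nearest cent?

€346.89

Promo months 1–3 at r₀ = 2.4%/12 = 0.002; months 4+ at r₁ = 27.3%/12 = 0.02275.
After month 3: iterate B ← B·(1+r₀) − €160.00 for 3 months → €1,883.17.
Then at r₁ with €160.00/mo: n₂ = −ln(1 − r₁·B/P)/ln(1+r₁) ≈ 13.85 → 14 more payments.
Total paid = 16·€160.00 + €136.89 = €2,696.89; interest = €2,696.89 − €2,350.00 = €346.89.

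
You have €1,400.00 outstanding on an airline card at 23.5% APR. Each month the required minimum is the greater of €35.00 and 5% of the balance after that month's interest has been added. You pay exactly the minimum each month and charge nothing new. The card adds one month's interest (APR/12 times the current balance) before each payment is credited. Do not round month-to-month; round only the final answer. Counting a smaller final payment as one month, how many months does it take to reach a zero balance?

48 months

Monthly rate r = 23.5%/12 = 1.95833% = 0.0195833.
While 5% of the post-interest balance exceeds €35.00, each month B ← (B·(1+r))·(1 − 0.05), i.e. B shrinks by the factor (1+r)·0.95 = 0.9686.
This holds for months 1–23. Entering month 24 the balance is €672.19; 5% of the post-interest balance is now below €35.00, so the flat €35.00 minimum applies from here.
From month 24 a fixed €35.00 at rate r clears €672.19 in 25 more payments. Total: 23 + 25 = 48 months.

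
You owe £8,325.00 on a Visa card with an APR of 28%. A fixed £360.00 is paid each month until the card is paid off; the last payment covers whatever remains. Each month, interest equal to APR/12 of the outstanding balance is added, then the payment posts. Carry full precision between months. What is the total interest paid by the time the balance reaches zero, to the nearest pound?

£3,782

Monthly rate r = 28%/12 = 2.33333% = 0.0233333.
Payoff takes n = ⌈−ln(1 − rB₀/P)/ln(1+r)⌉ = ⌈33.627⌉ = 34 payments; the last is £226.81.
Total paid = 33·£360.00 + £226.81 = £12,106.81.
Total interest = total paid − principal = £12,106.81 − £8,325.00 = £3,781.81.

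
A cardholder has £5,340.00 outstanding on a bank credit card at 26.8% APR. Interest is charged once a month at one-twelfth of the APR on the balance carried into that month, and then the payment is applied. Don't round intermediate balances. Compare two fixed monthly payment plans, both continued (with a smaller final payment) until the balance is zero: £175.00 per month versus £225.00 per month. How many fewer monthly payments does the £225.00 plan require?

Monthly rate r = 26.8%/12 = 2.23333% = 0.0223333.
At £175.00/mo: n = ⌈−ln(1 − rB₀/P)/ln(1+r)⌉ = 52 payments (last £139.92); total interest = total paid − £5,340.00 = £3,724.92.
At £225.00/mo: 35 payments (last £42.54); total interest £2,352.54.
Payments saved = 52 − 35 = 17.

17 fewer payments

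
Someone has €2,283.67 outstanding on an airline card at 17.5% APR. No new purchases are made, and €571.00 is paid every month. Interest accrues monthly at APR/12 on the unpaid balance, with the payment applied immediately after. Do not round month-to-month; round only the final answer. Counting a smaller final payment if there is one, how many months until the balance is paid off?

Monthly rate r = 17.5%/12 = 1.45833% = 0.0145833.
Recurrence: B ← B·(1+r) − €571.00.
Month 1: interest €33.30; balance after payment €1,745.97.
Month 2: interest €25.46; balance after payment €1,200.44.
Month 3: interest €17.51; balance after payment €646.94.
Month 4: interest €9.43; balance after payment €85.38.
Month 5: interest €1.25; balance after payment €0.00.

5 payments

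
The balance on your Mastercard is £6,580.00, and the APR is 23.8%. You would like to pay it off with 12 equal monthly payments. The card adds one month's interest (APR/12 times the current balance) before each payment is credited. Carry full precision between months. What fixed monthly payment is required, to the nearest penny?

£621.57

Monthly rate r = 23.8%/12 = 1.98333% = 0.0198333.
Level-payment amortization: P = B₀·r / (1 − (1+r)^(−n)) = 6580.00·0.0198333 / (1 − 1.01983^(−12)).
Denominator 1 − (1+r)^(−12) = 0.209959116.
P = 130.503 / 0.209959116 ≈ 621.57.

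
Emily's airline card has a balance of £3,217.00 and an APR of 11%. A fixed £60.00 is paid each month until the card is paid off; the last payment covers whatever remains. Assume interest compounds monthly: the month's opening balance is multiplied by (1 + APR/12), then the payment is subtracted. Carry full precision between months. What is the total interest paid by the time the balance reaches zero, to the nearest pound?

Monthly rate r = 11%/12 = 0.916667% = 0.00916667.
Payoff takes n = ⌈−ln(1 − rB₀/P)/ln(1+r)⌉ = ⌈74.112⌉ = 75 payments; the last is £6.73.
Total paid = 74·£60.00 + £6.73 = £4,446.73.
Total interest = total paid − principal = £4,446.73 − £3,217.00 = £1,229.73.

£1,230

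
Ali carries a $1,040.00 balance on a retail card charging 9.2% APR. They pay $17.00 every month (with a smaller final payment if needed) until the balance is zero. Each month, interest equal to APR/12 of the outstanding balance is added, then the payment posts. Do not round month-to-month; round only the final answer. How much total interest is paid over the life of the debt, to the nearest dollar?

$369

Monthly rate r = 9.2%/12 = 0.766667% = 0.00766667.
Payoff takes n = ⌈−ln(1 − rB₀/P)/ln(1+r)⌉ = ⌈82.885⌉ = 83 payments; the last is $15.06.
Total paid = 82·$17.00 + $15.06 = $1,409.06.
Total interest = total paid − principal = $1,409.06 − $1,040.00 = $369.06.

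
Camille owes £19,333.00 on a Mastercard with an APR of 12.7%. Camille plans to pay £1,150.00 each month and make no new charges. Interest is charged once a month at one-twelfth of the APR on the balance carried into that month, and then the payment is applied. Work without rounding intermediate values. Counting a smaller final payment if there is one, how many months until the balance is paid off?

Monthly rate r = 12.7%/12 = 1.05833% = 0.0105833.
Recurrence: B ← B·(1+r) − £1,150.00.
Month 1: interest £204.61; balance after payment £18,387.61.
Month 2: interest £194.60; balance after payment £17,432.21.
Closed form: n = −ln(1 − rB₀/P)/ln(1+r) = −ln(0.82208)/ln(1.01058) ≈ 18.610, so the balance reaches zero during payment 19.

19 payments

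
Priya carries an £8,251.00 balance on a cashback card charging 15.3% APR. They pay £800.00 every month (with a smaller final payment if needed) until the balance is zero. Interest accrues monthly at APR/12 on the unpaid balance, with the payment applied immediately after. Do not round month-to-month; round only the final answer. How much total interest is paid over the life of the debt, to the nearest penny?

Monthly rate r = 15.3%/12 = 1.275% = 0.01275.
Payoff takes n = ⌈−ln(1 − rB₀/P)/ln(1+r)⌉ = ⌈11.128⌉ = 12 payments; the last is £103.15.
Total paid = 11·£800.00 + £103.15 = £8,903.15.
Total interest = total paid − principal = £8,903.15 − £8,251.00 = £652.15.

£652.15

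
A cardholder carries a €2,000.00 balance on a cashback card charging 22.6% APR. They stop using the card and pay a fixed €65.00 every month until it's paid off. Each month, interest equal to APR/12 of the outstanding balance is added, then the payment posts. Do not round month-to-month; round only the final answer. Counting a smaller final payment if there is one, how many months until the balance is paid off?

47 payments

Monthly rate r = 22.6%/12 = 1.88333% = 0.0188333.
Recurrence: B ← B·(1+r) − €65.00.
Month 1: interest €37.67; balance after payment €1,972.67.
Month 2: interest €37.15; balance after payment €1,944.82.
Closed form: n = −ln(1 − rB₀/P)/ln(1+r) = −ln(0.42051)/ln(1.01883) ≈ 46.429, so the balance reaches zero during payment 47.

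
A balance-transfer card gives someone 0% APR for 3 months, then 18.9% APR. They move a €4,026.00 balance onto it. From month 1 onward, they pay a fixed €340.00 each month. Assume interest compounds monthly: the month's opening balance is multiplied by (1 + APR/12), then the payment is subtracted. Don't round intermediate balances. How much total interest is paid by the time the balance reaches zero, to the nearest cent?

€257.07

Promo months 1–3 at r₀ = 0%/12 = 0; months 4+ at r₁ = 18.9%/12 = 0.01575.
After month 3 (no interest yet): B = €4,026.00 − 3·€340.00 = €3,006.00.
Then at r₁ with €340.00/mo: n₂ = −ln(1 − r₁·B/P)/ln(1+r₁) ≈ 9.60 → 10 more payments.
Total paid = 12·€340.00 + €203.07 = €4,283.07; interest = €4,283.07 − €4,026.00 = €257.07.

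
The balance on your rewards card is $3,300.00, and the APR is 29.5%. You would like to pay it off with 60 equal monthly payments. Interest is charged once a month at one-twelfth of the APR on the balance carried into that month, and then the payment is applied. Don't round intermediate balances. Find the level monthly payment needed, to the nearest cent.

Monthly rate r = 29.5%/12 = 2.45833% = 0.0245833.
Level-payment amortization: P = B₀·r / (1 − (1+r)^(−n)) = 3300.00·0.0245833 / (1 − 1.02458^(−60)).
Denominator 1 − (1+r)^(−60) = 0.767103598.
P = 81.125 / 0.767103598 ≈ 105.75.

$105.75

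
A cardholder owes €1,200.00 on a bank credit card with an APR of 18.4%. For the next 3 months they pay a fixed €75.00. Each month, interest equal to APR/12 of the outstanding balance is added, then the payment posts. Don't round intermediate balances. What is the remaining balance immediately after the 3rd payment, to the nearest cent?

€1,027.58

Monthly rate r = 18.4%/12 = 1.53333% = 0.0153333.
Each month: B ← B·(1+r) − €75.00.
Month 1: interest €18.40; balance after payment €1,143.40.
Month 2: interest €17.53; balance after payment €1,085.93.
Month 3: interest €16.65; balance after payment €1,027.58.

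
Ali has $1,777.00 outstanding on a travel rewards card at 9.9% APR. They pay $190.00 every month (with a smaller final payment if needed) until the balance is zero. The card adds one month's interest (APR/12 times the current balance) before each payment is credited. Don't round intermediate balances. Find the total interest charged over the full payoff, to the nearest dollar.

$80

Monthly rate r = 9.9%/12 = 0.825% = 0.00825.
Payoff takes n = ⌈−ln(1 − rB₀/P)/ln(1+r)⌉ = ⌈9.773⌉ = 10 payments; the last is $147.05.
Total paid = 9·$190.00 + $147.05 = $1,857.05.
Total interest = total paid − principal = $1,857.05 − $1,777.00 = $80.05.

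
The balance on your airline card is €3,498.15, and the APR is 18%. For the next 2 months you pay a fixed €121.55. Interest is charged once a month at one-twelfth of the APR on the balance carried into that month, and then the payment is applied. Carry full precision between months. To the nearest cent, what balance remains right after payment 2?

€3,358.96

Monthly rate r = 18%/12 = 1.5% = 0.015.
Each month: B ← B·(1+r) − €121.55.
Month 1: interest €52.47; balance after payment €3,429.07.
Month 2: interest €51.44; balance after payment €3,358.96.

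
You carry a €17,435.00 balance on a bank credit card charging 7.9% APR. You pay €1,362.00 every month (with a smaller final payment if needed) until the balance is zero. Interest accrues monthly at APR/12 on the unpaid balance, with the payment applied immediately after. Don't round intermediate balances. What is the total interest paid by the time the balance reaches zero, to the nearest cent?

Monthly rate r = 7.9%/12 = 0.658333% = 0.00658333.
Payoff takes n = ⌈−ln(1 − rB₀/P)/ln(1+r)⌉ = ⌈13.417⌉ = 14 payments; the last is €568.70.
Total paid = 13·€1,362.00 + €568.70 = €18,274.70.
Total interest = total paid − principal = €18,274.70 − €17,435.00 = €839.70.

€839.70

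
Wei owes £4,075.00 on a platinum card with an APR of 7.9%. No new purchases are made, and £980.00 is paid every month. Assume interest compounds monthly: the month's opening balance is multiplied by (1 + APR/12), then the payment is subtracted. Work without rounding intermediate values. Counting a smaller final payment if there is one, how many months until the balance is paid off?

5 payments

Monthly rate r = 7.9%/12 = 0.658333% = 0.00658333.
Recurrence: B ← B·(1+r) − £980.00.
Month 1: interest £26.83; balance after payment £3,121.83.
Month 2: interest £20.55; balance after payment £2,162.38.
Month 3: interest £14.24; balance after payment £1,196.61.
Month 4: interest £7.88; balance after payment £224.49.
Month 5: interest £1.48; balance after payment £0.00.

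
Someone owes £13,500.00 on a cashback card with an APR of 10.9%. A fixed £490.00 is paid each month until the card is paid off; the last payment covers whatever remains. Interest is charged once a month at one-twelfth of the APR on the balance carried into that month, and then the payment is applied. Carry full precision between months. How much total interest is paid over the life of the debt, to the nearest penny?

Monthly rate r = 10.9%/12 = 0.908333% = 0.00908333.
Payoff takes n = ⌈−ln(1 − rB₀/P)/ln(1+r)⌉ = ⌈31.853⌉ = 32 payments; the last is £418.09.
Total paid = 31·£490.00 + £418.09 = £15,608.09.
Total interest = total paid − principal = £15,608.09 − £13,500.00 = £2,108.09.

£2,108.09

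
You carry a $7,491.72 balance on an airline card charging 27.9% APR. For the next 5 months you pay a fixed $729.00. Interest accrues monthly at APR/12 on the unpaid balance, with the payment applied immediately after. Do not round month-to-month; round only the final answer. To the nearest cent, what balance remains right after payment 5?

$4,585.60

Monthly rate r = 27.9%/12 = 2.325% = 0.02325.
Each month: B ← B·(1+r) − $729.00.
Month 1: interest $174.18; balance after payment $6,936.90.
Month 2: interest $161.28; balance after payment $6,369.19.
Month 3: interest $148.08; balance after payment $5,788.27.
Month 4: interest $134.58; balance after payment $5,193.85.
Month 5: interest $120.76; balance after payment $4,585.60.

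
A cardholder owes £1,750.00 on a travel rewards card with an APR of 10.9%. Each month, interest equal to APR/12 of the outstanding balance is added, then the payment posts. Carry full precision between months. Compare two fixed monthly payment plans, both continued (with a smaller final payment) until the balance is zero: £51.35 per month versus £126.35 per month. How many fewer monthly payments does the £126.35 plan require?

26 fewer payments

Monthly rate r = 10.9%/12 = 0.908333% = 0.00908333.
At £51.35/mo: n = ⌈−ln(1 − rB₀/P)/ln(1+r)⌉ = 41 payments (last £49.59); total interest = total paid − £1,750.00 = £353.59.
At £126.35/mo: 15 payments (last £109.93); total interest £128.83.
Payments saved = 41 − 15 = 26.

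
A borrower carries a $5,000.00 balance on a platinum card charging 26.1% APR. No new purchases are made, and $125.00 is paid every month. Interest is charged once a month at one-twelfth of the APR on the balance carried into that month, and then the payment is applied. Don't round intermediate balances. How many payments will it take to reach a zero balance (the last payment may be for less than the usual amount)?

95 payments

Monthly rate r = 26.1%/12 = 2.175% = 0.02175.
Recurrence: B ← B·(1+r) − $125.00.
Month 1: interest $108.75; balance after payment $4,983.75.
Month 2: interest $108.40; balance after payment $4,967.15.
Closed form: n = −ln(1 − rB₀/P)/ln(1+r) = −ln(0.13)/ln(1.02175) ≈ 94.820, so the balance reaches zero during payment 95.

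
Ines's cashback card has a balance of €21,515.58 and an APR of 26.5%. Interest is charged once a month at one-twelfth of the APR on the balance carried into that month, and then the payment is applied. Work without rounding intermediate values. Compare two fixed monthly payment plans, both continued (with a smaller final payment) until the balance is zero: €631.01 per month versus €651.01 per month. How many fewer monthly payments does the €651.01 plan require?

5 fewer payments

Monthly rate r = 26.5%/12 = 2.20833% = 0.0220833.
At €631.01/mo: n = ⌈−ln(1 − rB₀/P)/ln(1+r)⌉ = 65 payments (last €9.29); total interest = total paid − €21,515.58 = €18,878.35.
At €651.01/mo: 60 payments (last €597.13); total interest €17,491.14.
Payments saved = 65 − 60 = 5.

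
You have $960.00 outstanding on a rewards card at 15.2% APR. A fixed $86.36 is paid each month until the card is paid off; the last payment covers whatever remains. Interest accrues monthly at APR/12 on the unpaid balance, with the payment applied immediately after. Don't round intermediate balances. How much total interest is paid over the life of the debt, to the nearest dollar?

$81

Monthly rate r = 15.2%/12 = 1.26667% = 0.0126667.
Payoff takes n = ⌈−ln(1 − rB₀/P)/ln(1+r)⌉ = ⌈12.057⌉ = 13 payments; the last is $4.94.
Total paid = 12·$86.36 + $4.94 = $1,041.26.
Total interest = total paid − principal = $1,041.26 − $960.00 = $81.26.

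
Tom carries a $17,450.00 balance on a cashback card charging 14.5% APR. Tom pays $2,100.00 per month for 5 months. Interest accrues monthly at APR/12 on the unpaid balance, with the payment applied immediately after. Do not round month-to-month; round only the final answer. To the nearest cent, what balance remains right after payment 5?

Monthly rate r = 14.5%/12 = 1.20833% = 0.0120833.
Each month: B ← B·(1+r) − $2,100.00.
Month 1: interest $210.85; balance after payment $15,560.85.
Month 2: interest $188.03; balance after payment $13,648.88.
Month 3: interest $164.92; balance after payment $11,713.81.
Month 4: interest $141.54; balance after payment $9,755.35.
Month 5: interest $117.88; balance after payment $7,773.22.

$7,773.22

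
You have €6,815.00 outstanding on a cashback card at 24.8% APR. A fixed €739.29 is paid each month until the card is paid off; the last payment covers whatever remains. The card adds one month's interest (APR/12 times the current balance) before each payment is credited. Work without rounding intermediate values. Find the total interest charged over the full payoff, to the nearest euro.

Monthly rate r = 24.8%/12 = 2.06667% = 0.0206667.
Payoff takes n = ⌈−ln(1 − rB₀/P)/ln(1+r)⌉ = ⌈10.332⌉ = 11 payments; the last is €247.17.
Total paid = 10·€739.29 + €247.17 = €7,640.07.
Total interest = total paid − principal = €7,640.07 − €6,815.00 = €825.07.

€825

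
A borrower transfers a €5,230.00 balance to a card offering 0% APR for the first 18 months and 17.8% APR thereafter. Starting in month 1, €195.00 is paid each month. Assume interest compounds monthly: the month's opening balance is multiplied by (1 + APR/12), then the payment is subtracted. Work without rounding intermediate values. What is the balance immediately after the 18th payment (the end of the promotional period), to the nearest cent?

Promo months 1–18 at r₀ = 0%/12 = 0; months 19+ at r₁ = 17.8%/12 = 0.0148333.
After month 18 (no interest yet): B = €5,230.00 − 18·€195.00 = €1,720.00.

€1,720.00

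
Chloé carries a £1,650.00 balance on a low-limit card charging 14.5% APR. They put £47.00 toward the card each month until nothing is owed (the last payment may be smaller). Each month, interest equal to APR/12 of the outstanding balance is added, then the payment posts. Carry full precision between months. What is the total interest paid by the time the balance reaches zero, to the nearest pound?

£510

Monthly rate r = 14.5%/12 = 1.20833% = 0.0120833.
Payoff takes n = ⌈−ln(1 − rB₀/P)/ln(1+r)⌉ = ⌈45.958⌉ = 46 payments; the last is £45.04.
Total paid = 45·£47.00 + £45.04 = £2,160.04.
Total interest = total paid − principal = £2,160.04 − £1,650.00 = £510.04.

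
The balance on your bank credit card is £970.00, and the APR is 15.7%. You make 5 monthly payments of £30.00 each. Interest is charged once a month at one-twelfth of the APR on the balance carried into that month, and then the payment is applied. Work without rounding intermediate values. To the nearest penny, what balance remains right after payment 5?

Monthly rate r = 15.7%/12 = 1.30833% = 0.0130833.
Each month: B ← B·(1+r) − £30.00.
Month 1: interest £12.69; balance after payment £952.69.
Month 2: interest £12.46; balance after payment £935.16.
Month 3: interest £12.23; balance after payment £917.39.
Month 4: interest £12.00; balance after payment £899.39.
Month 5: interest £11.77; balance after payment £881.16.

£881.16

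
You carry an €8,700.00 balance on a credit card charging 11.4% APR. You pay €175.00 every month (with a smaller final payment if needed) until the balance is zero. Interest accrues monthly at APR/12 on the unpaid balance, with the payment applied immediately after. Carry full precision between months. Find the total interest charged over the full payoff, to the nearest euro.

Monthly rate r = 11.4%/12 = 0.95% = 0.0095.
Payoff takes n = ⌈−ln(1 − rB₀/P)/ln(1+r)⌉ = ⌈67.603⌉ = 68 payments; the last is €105.78.
Total paid = 67·€175.00 + €105.78 = €11,830.78.
Total interest = total paid − principal = €11,830.78 − €8,700.00 = €3,130.78.

€3,131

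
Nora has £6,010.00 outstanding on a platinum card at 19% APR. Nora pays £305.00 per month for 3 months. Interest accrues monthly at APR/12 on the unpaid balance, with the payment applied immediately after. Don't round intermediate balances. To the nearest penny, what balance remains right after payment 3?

£5,370.45

Monthly rate r = 19%/12 = 1.58333% = 0.0158333.
Each month: B ← B·(1+r) − £305.00.
Month 1: interest £95.16; balance after payment £5,800.16.
Month 2: interest £91.84; balance after payment £5,586.99.
Month 3: interest £88.46; balance after payment £5,370.45.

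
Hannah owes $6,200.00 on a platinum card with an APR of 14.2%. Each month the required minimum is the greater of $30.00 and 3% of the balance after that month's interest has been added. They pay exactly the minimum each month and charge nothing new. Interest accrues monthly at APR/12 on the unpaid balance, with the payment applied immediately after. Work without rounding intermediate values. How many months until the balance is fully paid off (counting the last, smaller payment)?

141 months

Monthly rate r = 14.2%/12 = 1.18333% = 0.0118333.
While 3% of the post-interest balance exceeds $30.00, each month B ← (B·(1+r))·(1 − 0.03), i.e. B shrinks by the factor (1+r)·0.97 = 0.98148.
This holds for months 1–99. Entering month 100 the balance is $974.05; 3% of the post-interest balance is now below $30.00, so the flat $30.00 minimum applies from here.
From month 100 a fixed $30.00 at rate r clears $974.05 in 42 more payments. Total: 99 + 42 = 141 months.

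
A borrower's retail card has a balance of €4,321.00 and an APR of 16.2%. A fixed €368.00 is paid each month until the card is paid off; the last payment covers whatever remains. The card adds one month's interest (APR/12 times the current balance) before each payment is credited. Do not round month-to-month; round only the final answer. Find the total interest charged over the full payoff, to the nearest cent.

Monthly rate r = 16.2%/12 = 1.35% = 0.0135.
Payoff takes n = ⌈−ln(1 − rB₀/P)/ln(1+r)⌉ = ⌈12.870⌉ = 13 payments; the last is €320.56.
Total paid = 12·€368.00 + €320.56 = €4,736.56.
Total interest = total paid − principal = €4,736.56 − €4,321.00 = €415.56.

€415.56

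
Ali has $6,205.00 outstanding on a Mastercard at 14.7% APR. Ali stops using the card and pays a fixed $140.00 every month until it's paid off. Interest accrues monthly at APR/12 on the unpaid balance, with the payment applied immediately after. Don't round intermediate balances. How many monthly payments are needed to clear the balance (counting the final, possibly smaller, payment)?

65 months

Monthly rate r = 14.7%/12 = 1.225% = 0.01225.
Recurrence: B ← B·(1+r) − $140.00.
Month 1: interest $76.01; balance after payment $6,141.01.
Month 2: interest $75.23; balance after payment $6,076.24.
Closed form: n = −ln(1 − rB₀/P)/ln(1+r) = −ln(0.45706)/ln(1.01225) ≈ 64.304, so the balance reaches zero during payment 65.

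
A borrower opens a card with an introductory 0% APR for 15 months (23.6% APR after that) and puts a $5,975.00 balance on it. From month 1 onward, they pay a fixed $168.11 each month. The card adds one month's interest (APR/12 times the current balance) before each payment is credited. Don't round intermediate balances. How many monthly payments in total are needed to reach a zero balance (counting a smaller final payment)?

42 months

Promo months 1–15 at r₀ = 0%/12 = 0; months 16+ at r₁ = 23.6%/12 = 0.0196667.
After month 15 (no interest yet): B = $5,975.00 − 15·$168.11 = $3,453.35.
Then at r₁ with $168.11/mo: n₂ = −ln(1 − r₁·B/P)/ln(1+r₁) ≈ 26.57 → 27 more payments.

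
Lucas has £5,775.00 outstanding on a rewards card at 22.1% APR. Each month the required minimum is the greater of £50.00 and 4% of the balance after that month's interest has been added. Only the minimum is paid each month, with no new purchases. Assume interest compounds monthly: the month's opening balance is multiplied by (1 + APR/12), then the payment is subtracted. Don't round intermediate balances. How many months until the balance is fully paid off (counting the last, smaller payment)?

102 months

Monthly rate r = 22.1%/12 = 1.84167% = 0.0184167.
While 4% of the post-interest balance exceeds £50.00, each month B ← (B·(1+r))·(1 − 0.04), i.e. B shrinks by the factor (1+r)·0.96 = 0.97768.
This holds for months 1–69. Entering month 70 the balance is £1,216.54; 4% of the post-interest balance is now below £50.00, so the flat £50.00 minimum applies from here.
From month 70 a fixed £50.00 at rate r clears £1,216.54 in 33 more payments. Total: 69 + 33 = 102 months.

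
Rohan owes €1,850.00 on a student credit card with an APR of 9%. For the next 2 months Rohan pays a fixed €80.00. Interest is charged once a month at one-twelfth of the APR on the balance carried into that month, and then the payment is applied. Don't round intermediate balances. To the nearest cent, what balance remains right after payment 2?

€1,717.25

Monthly rate r = 9%/12 = 0.75% = 0.0075.
Each month: B ← B·(1+r) − €80.00.
Month 1: interest €13.88; balance after payment €1,783.88.
Month 2: interest €13.38; balance after payment €1,717.25.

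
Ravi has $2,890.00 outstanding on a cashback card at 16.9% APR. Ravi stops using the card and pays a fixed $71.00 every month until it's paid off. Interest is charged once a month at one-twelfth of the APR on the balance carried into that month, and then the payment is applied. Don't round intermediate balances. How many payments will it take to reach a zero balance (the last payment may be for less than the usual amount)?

Monthly rate r = 16.9%/12 = 1.40833% = 0.0140833.
Recurrence: B ← B·(1+r) − $71.00.
Month 1: interest $40.70; balance after payment $2,859.70.
Month 2: interest $40.27; balance after payment $2,828.97.
Closed form: n = −ln(1 − rB₀/P)/ln(1+r) = −ln(0.42675)/ln(1.01408) ≈ 60.891, so the balance reaches zero during payment 61.

61 months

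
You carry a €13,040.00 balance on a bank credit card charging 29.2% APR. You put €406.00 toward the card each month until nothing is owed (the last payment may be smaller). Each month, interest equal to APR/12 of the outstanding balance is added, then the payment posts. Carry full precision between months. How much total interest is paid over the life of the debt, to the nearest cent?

€12,649.12

Monthly rate r = 29.2%/12 = 2.43333% = 0.0243333.
Payoff takes n = ⌈−ln(1 − rB₀/P)/ln(1+r)⌉ = ⌈63.271⌉ = 64 payments; the last is €111.12.
Total paid = 63·€406.00 + €111.12 = €25,689.12.
Total interest = total paid − principal = €25,689.12 − €13,040.00 = €12,649.12.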